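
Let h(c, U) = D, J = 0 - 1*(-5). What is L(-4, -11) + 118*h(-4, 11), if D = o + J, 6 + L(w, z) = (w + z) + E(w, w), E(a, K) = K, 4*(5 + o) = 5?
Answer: 245/2 ≈ 122.50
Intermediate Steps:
o = -15/4 (o = -5 + (¼)*5 = -5 + 5/4 = -15/4 ≈ -3.7500)
L(w, z) = -6 + z + 2*w (L(w, z) = -6 + ((w + z) + w) = -6 + (z + 2*w) = -6 + z + 2*w)
J = 5 (J = 0 + 5 = 5)
D = 5/4 (D = -15/4 + 5 = 5/4 ≈ 1.2500)
h(c, U) = 5/4
L(-4, -11) + 118*h(-4, 11) = (-6 - 11 + 2*(-4)) + 118*(5/4) = (-6 - 11 - 8) + 295/2 = -25 + 295/2 = 245/2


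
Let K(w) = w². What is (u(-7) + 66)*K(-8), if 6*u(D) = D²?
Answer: 14240/3 ≈ 4746.7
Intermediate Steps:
u(D) = D²/6
(u(-7) + 66)*K(-8) = ((⅙)*(-7)² + 66)*(-8)² = ((⅙)*49 + 66)*64 = (49/6 + 66)*64 = (445/6)*64 = 14240/3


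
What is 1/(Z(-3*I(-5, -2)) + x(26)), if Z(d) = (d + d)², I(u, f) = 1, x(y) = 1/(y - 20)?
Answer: 6/217 ≈ 0.027650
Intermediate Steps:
x(y) = 1/(-20 + y)
Z(d) = 4*d² (Z(d) = (2*d)² = 4*d²)
1/(Z(-3*I(-5, -2)) + x(26)) = 1/(4*(-3*1)² + 1/(-20 + 26)) = 1/(4*(-3)² + 1/6) = 1/(4*9 + ⅙) = 1/(36 + ⅙) = 1/(217/6) = 6/217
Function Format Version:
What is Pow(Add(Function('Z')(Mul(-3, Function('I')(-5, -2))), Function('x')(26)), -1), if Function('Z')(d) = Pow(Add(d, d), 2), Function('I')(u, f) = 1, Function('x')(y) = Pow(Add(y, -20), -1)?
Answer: Rational(6, 217) ≈ 0.027650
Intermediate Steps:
Function('x')(y) = Pow(Add(-20, y), -1)
Function('Z')(d) = Mul(4, Pow(d, 2)) (Function('Z')(d) = Pow(Mul(2, d), 2) = Mul(4, Pow(d, 2)))
Pow(Add(Function('Z')(Mul(-3, Function('I')(-5, -2))), Function('x')(26)), -1) = Pow(Add(Mul(4, Pow(Mul(-3, 1), 2)), Pow(Add(-20, 26), -1)), -1) = Pow(Add(Mul(4, Pow(-3, 2)), Pow(6, -1)), -1) = Pow(Add(Mul(4, 9), Rational(1, 6)), -1) = Pow(Add(36, Rational(1, 6)), -1) = Pow(Rational(217, 6), -1) = Rational(6, 217)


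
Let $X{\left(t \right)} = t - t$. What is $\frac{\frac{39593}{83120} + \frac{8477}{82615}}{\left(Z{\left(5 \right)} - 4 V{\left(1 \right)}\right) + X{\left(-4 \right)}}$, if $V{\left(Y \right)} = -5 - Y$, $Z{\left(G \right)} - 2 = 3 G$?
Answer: $\frac{795116787}{56309062160} \approx 0.014121$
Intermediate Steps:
$X{\left(t \right)} = 0$
$Z{\left(G \right)} = 2 + 3 G$
$\frac{\frac{39593}{83120} + \frac{8477}{82615}}{\left(Z{\left(5 \right)} - 4 V{\left(1 \right)}\right) + X{\left(-4 \right)}} = \frac{\frac{39593}{83120} + \frac{8477}{82615}}{\left(\left(2 + 3 \cdot 5\right) - 4 \left(-5 - 1\right)\right) + 0} = \frac{39593 \cdot \frac{1}{83120} + 8477 \cdot \frac{1}{82615}}{\left(\left(2 + 15\right) - 4 \left(-5 - 1\right)\right) + 0} = \frac{\frac{39593}{83120} + \frac{8477}{82615}}{\left(17 - -24\right) + 0} = \frac{795116787}{1373391760 \left(\left(17 + 24\right) + 0\right)} = \frac{795116787}{1373391760 \left(41 + 0\right)} = \frac{795116787}{1373391760 \cdot 41} = \frac{795116787}{1373391760} \cdot \frac{1}{41} = \frac{795116787}{56309062160}$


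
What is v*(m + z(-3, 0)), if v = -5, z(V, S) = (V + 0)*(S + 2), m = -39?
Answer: 225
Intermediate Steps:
z(V, S) = V*(2 + S)
v*(m + z(-3, 0)) = -5*(-39 - 3*(2 + 0)) = -5*(-39 - 3*2) = -5*(-39 - 6) = -5*(-45) = 225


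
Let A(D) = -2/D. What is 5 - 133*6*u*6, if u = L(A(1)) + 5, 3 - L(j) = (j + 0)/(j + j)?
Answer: -35905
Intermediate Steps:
L(j) = 5/2 (L(j) = 3 - (j + 0)/(j + j) = 3 - j/(2*j) = 3 - j*1/(2*j) = 3 - 1*½ = 3 - ½ = 5/2)
u = 15/2 (u = 5/2 + 5 = 15/2 ≈ 7.5000)
5 - 133*6*u*6 = 5 - 133*6*(15/2)*6 = 5 - 5985*6 = 5 - 133*270 = 5 - 35910 = -35905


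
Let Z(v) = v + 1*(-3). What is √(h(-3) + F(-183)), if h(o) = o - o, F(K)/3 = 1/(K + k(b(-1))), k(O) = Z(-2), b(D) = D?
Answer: I*√141/94 ≈ 0.12632*I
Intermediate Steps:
Z(v) = -3 + v (Z(v) = v - 3 = -3 + v)
k(O) = -5 (k(O) = -3 - 2 = -5)
F(K) = 3/(-5 + K) (F(K) = 3/(K - 5) = 3/(-5 + K))
h(o) = 0
√(h(-3) + F(-183)) = √(0 + 3/(-5 - 183)) = √(0 + 3/(-188)) = √(0 + 3*(-1/188)) = √(0 - 3/188) = √(-3/188) = I*√141/94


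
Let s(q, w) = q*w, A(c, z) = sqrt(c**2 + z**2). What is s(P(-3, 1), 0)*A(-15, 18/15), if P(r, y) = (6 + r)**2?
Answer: 0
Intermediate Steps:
s(P(-3, 1), 0)*A(-15, 18/15) = ((6 - 3)**2*0)*sqrt((-15)**2 + (18/15)**2) = (3**2*0)*sqrt(225 + (18*(1/15))**2) = (9*0)*sqrt(225 + (6/5)**2) = 0*sqrt(225 + 36/25) = 0*sqrt(5661/25) = 0*(3*sqrt(629)/5) = 0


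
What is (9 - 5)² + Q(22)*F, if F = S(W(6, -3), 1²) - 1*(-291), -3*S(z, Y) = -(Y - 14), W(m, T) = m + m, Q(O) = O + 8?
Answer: 8616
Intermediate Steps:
Q(O) = 8 + O
W(m, T) = 2*m
S(z, Y) = -14/3 + Y/3 (S(z, Y) = -(-1)*(Y - 14)/3 = -(-1)*(-14 + Y)/3 = -(14 - Y)/3 = -14/3 + Y/3)
F = 860/3 (F = (-14/3 + (⅓)*1²) - 1*(-291) = (-14/3 + (⅓)*1) + 291 = (-14/3 + ⅓) + 291 = -13/3 + 291 = 860/3 ≈ 286.67)
(9 - 5)² + Q(22)*F = (9 - 5)² + (8 + 22)*(860/3) = 4² + 30*(860/3) = 16 + 8600 = 8616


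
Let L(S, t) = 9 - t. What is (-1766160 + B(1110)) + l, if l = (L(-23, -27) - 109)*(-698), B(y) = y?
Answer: -1714096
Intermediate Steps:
l = 50954 (l = ((9 - 1*(-27)) - 109)*(-698) = ((9 + 27) - 109)*(-698) = (36 - 109)*(-698) = -73*(-698) = 50954)
(-1766160 + B(1110)) + l = (-1766160 + 1110) + 50954 = -1765050 + 50954 = -1714096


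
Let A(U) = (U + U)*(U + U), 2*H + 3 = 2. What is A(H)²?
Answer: 1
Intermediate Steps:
H = -½ (H = -3/2 + (½)*2 = -3/2 + 1 = -½ ≈ -0.50000)
A(U) = 4*U² (A(U) = (2*U)*(2*U) = 4*U²)
A(H)² = (4*(-½)²)² = (4*(¼))² = 1² = 1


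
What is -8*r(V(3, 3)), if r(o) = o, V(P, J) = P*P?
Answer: -72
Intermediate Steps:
V(P, J) = P²
-8*r(V(3, 3)) = -8*3² = -8*9 = -72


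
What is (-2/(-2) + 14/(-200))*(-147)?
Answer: -13671/100 ≈ -136.71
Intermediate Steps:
(-2/(-2) + 14/(-200))*(-147) = (-2*(-½) + 14*(-1/200))*(-147) = (1 - 7/100)*(-147) = (93/100)*(-147) = -13671/100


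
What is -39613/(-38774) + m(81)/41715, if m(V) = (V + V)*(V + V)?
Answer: 32963471/19968610 ≈ 1.6508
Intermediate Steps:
m(V) = 4*V² (m(V) = (2*V)*(2*V) = 4*V²)
-39613/(-38774) + m(81)/41715 = -39613/(-38774) + (4*81²)/41715 = -39613*(-1/38774) + (4*6561)*(1/41715) = 39613/38774 + 26244*(1/41715) = 39613/38774 + 324/515 = 32963471/19968610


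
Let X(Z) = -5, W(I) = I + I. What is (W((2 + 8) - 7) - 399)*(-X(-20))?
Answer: -1965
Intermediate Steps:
W(I) = 2*I
(W((2 + 8) - 7) - 399)*(-X(-20)) = (2*((2 + 8) - 7) - 399)*(-1*(-5)) = (2*(10 - 7) - 399)*5 = (2*3 - 399)*5 = (6 - 399)*5 = -393*5 = -1965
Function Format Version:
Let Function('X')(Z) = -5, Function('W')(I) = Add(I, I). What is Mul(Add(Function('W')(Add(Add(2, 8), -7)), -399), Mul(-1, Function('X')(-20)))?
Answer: -1965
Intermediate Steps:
Function('W')(I) = Mul(2, I)
Mul(Add(Function('W')(Add(Add(2, 8), -7)), -399), Mul(-1, Function('X')(-20))) = Mul(Add(Mul(2, Add(Add(2, 8), -7)), -399), Mul(-1, -5)) = Mul(Add(Mul(2, Add(10, -7)), -399), 5) = Mul(Add(Mul(2, 3), -399), 5) = Mul(Add(6, -399), 5) = Mul(-393, 5) = -1965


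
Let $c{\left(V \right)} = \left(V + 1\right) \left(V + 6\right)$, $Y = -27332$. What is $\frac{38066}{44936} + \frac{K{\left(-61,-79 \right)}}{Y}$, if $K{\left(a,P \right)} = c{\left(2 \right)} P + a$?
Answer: $\frac{70522479}{76761922} \approx 0.91872$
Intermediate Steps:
$c{\left(V \right)} = \left(1 + V\right) \left(6 + V\right)$
$K{\left(a,P \right)} = a + 24 P$ ($K{\left(a,P \right)} = \left(6 + 2^{2} + 7 \cdot 2\right) P + a = \left(6 + 4 + 14\right) P + a = 24 P + a = a + 24 P$)
$\frac{38066}{44936} + \frac{K{\left(-61,-79 \right)}}{Y} = \frac{38066}{44936} + \frac{-61 + 24 \left(-79\right)}{-27332} = 38066 \cdot \frac{1}{44936} + \left(-61 - 1896\right) \left(- \frac{1}{27332}\right) = \frac{19033}{22468} - - \frac{1957}{27332} = \frac{19033}{22468} + \frac{1957}{27332} = \frac{70522479}{76761922}$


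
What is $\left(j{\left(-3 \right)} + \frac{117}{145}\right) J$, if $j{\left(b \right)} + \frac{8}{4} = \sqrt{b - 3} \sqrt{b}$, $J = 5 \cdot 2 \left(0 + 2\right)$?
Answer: $- \frac{692}{29} - 60 \sqrt{2} \approx -108.71$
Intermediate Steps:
$J = 20$ ($J = 10 \cdot 2 = 20$)
$j{\left(b \right)} = -2 + \sqrt{b} \sqrt{-3 + b}$ ($j{\left(b \right)} = -2 + \sqrt{b - 3} \sqrt{b} = -2 + \sqrt{-3 + b} \sqrt{b} = -2 + \sqrt{b} \sqrt{-3 + b}$)
$\left(j{\left(-3 \right)} + \frac{117}{145}\right) J = \left(\left(-2 + \sqrt{-3} \sqrt{-3 - 3}\right) + \frac{117}{145}\right) 20 = \left(\left(-2 + i \sqrt{3} \sqrt{-6}\right) + 117 \cdot \frac{1}{145}\right) 20 = \left(\left(-2 + i \sqrt{3} i \sqrt{6}\right) + \frac{117}{145}\right) 20 = \left(\left(-2 - 3 \sqrt{2}\right) + \frac{117}{145}\right) 20 = \left(- \frac{173}{145} - 3 \sqrt{2}\right) 20 = - \frac{692}{29} - 60 \sqrt{2}$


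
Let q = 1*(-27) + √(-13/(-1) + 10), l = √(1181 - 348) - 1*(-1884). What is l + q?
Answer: 1857 + √23 + 7*√17 ≈ 1890.7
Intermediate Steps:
l = 1884 + 7*√17 (l = √833 + 1884 = 7*√17 + 1884 = 1884 + 7*√17 ≈ 1912.9)
q = -27 + √23 (q = -27 + √(-13*(-1) + 10) = -27 + √(13 + 10) = -27 + √23 ≈ -22.204)
l + q = (1884 + 7*√17) + (-27 + √23) = 1857 + √23 + 7*√17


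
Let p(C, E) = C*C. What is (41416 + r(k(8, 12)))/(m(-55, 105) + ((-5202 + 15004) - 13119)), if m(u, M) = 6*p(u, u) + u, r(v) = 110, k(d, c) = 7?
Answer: 2307/821 ≈ 2.8100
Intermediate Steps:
p(C, E) = C**2
m(u, M) = u + 6*u**2 (m(u, M) = 6*u**2 + u = u + 6*u**2)
(41416 + r(k(8, 12)))/(m(-55, 105) + ((-5202 + 15004) - 13119)) = (41416 + 110)/(-55*(1 + 6*(-55)) + ((-5202 + 15004) - 13119)) = 41526/(-55*(1 - 330) + (9802 - 13119)) = 41526/(-55*(-329) - 3317) = 41526/(18095 - 3317) = 41526/14778 = 41526*(1/14778) = 2307/821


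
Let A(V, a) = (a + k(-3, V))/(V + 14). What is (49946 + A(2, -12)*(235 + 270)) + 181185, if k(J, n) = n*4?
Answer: 924019/4 ≈ 2.3100e+5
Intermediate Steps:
k(J, n) = 4*n
A(V, a) = (a + 4*V)/(14 + V) (A(V, a) = (a + 4*V)/(V + 14) = (a + 4*V)/(14 + V))
(49946 + A(2, -12)*(235 + 270)) + 181185 = (49946 + ((-12 + 4*2)/(14 + 2))*(235 + 270)) + 181185 = (49946 + ((-12 + 8)/16)*505) + 181185 = (49946 + ((1/16)*(-4))*505) + 181185 = (49946 - ¼*505) + 181185 = (49946 - 505/4) + 181185 = 199279/4 + 181185 = 924019/4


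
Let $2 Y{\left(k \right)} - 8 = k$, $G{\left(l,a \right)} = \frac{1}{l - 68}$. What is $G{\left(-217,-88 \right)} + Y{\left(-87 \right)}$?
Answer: $- \frac{22517}{570} \approx -39.503$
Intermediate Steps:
$G{\left(l,a \right)} = \frac{1}{-68 + l}$
$Y{\left(k \right)} = 4 + \frac{k}{2}$
$G{\left(-217,-88 \right)} + Y{\left(-87 \right)} = \frac{1}{-68 - 217} + \left(4 + \frac{1}{2} \left(-87\right)\right) = \frac{1}{-285} + \left(4 - \frac{87}{2}\right) = - \frac{1}{285} - \frac{79}{2} = - \frac{22517}{570}$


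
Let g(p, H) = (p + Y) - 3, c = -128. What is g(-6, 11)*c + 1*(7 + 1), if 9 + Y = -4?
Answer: 2824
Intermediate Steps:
Y = -13 (Y = -9 - 4 = -13)
g(p, H) = -16 + p (g(p, H) = (p - 13) - 3 = (-13 + p) - 3 = -16 + p)
g(-6, 11)*c + 1*(7 + 1) = (-16 - 6)*(-128) + 1*(7 + 1) = -22*(-128) + 1*8 = 2816 + 8 = 2824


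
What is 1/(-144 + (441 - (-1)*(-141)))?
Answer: 1/156 ≈ 0.0064103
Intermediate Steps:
1/(-144 + (441 - (-1)*(-141))) = 1/(-144 + (441 - 1*141)) = 1/(-144 + (441 - 141)) = 1/(-144 + 300) = 1/156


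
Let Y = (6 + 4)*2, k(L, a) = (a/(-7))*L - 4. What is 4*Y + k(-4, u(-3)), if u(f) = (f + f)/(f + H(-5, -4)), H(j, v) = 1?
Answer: 544/7 ≈ 77.714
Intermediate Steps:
u(f) = 2*f/(1 + f) (u(f) = (f + f)/(f + 1) = (2*f)/(1 + f) = 2*f/(1 + f))
k(L, a) = -4 - L*a/7 (k(L, a) = (a*(-⅐))*L - 4 = (-a/7)*L - 4 = -L*a/7 - 4 = -4 - L*a/7)
Y = 20 (Y = 10*2 = 20)
4*Y + k(-4, u(-3)) = 4*20 + (-4 - ⅐*(-4)*2*(-3)/(1 - 3)) = 80 + (-4 - ⅐*(-4)*2*(-3)/(-2)) = 80 + (-4 - ⅐*(-4)*2*(-3)*(-½)) = 80 + (-4 - ⅐*(-4)*3) = 80 + (-4 + 12/7) = 80 - 16/7 = 544/7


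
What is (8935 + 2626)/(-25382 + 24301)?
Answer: -11561/1081 ≈ -10.695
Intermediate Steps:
(8935 + 2626)/(-25382 + 24301) = 11561/(-1081) = 11561*(-1/1081) = -11561/1081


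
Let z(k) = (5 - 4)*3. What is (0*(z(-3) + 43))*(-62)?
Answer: 0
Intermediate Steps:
z(k) = 3 (z(k) = 1*3 = 3)
(0*(z(-3) + 43))*(-62) = (0*(3 + 43))*(-62) = (0*46)*(-62) = 0*(-62) = 0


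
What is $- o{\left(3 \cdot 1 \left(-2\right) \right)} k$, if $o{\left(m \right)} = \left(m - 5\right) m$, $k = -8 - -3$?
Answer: $330$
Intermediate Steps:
$k = -5$ ($k = -8 + 3 = -5$)
$o{\left(m \right)} = m \left(-5 + m\right)$ ($o{\left(m \right)} = \left(-5 + m\right) m = m \left(-5 + m\right)$)
$- o{\left(3 \cdot 1 \left(-2\right) \right)} k = - 3 \cdot 1 \left(-2\right) \left(-5 + 3 \cdot 1 \left(-2\right)\right) \left(-5\right) = - 3 \left(-2\right) \left(-5 + 3 \left(-2\right)\right) \left(-5\right) = - \left(-6\right) \left(-5 - 6\right) \left(-5\right) = - \left(-6\right) \left(-11\right) \left(-5\right) = \left(-1\right) 66 \left(-5\right) = \left(-66\right) \left(-5\right) = 330$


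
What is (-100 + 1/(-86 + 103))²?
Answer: 2886601/289 ≈ 9988.2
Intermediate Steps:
(-100 + 1/(-86 + 103))² = (-100 + 1/17)² = (-1699/17)² = 2886601/289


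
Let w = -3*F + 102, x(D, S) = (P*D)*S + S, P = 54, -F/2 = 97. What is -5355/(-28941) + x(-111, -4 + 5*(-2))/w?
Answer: 405311767/3299274 ≈ 122.85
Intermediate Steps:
F = -194 (F = -2*97 = -194)
x(D, S) = S + 54*D*S (x(D, S) = (54*D)*S + S = 54*D*S + S = S + 54*D*S)
w = 684 (w = -3*(-194) + 102 = 582 + 102 = 684)
-5355/(-28941) + x(-111, -4 + 5*(-2))/w = -5355/(-28941) + ((-4 + 5*(-2))*(1 + 54*(-111)))/684 = -5355*(-1/28941) + ((-4 - 10)*(1 - 5994))*(1/684) = 1785/9647 - 14*(-5993)*(1/684) = 1785/9647 + 83902*(1/684) = 1785/9647 + 41951/342 = 405311767/3299274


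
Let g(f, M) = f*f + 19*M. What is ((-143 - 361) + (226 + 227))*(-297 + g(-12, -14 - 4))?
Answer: 25245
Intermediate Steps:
g(f, M) = f**2 + 19*M
((-143 - 361) + (226 + 227))*(-297 + g(-12, -14 - 4)) = ((-143 - 361) + (226 + 227))*(-297 + ((-12)**2 + 19*(-14 - 4))) = (-504 + 453)*(-297 + (144 + 19*(-18))) = -51*(-297 + (144 - 342)) = -51*(-297 - 198) = -51*(-495) = 25245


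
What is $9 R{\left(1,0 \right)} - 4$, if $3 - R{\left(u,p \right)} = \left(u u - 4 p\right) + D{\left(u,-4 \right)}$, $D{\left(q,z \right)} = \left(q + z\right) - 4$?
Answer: $77$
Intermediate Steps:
$D{\left(q,z \right)} = -4 + q + z$
$R{\left(u,p \right)} = 11 - u - u^{2} + 4 p$ ($R{\left(u,p \right)} = 3 - \left(\left(u u - 4 p\right) - \left(8 - u\right)\right) = 3 - \left(\left(u^{2} - 4 p\right) + \left(-8 + u\right)\right) = 3 - \left(-8 + u + u^{2} - 4 p\right) = 3 + \left(8 - u - u^{2} + 4 p\right) = 11 - u - u^{2} + 4 p$)
$9 R{\left(1,0 \right)} - 4 = 9 \left(11 - 1 - 1^{2} + 4 \cdot 0\right) - 4 = 9 \left(11 - 1 - 1 + 0\right) - 4 = 9 \cdot 9 - 4 = 81 - 4 = 77$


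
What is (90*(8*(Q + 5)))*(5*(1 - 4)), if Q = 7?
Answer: -129600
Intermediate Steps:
(90*(8*(Q + 5)))*(5*(1 - 4)) = (90*(8*(7 + 5)))*(5*(1 - 4)) = (90*(8*12))*(5*(-3)) = (90*96)*(-15) = 8640*(-15) = -129600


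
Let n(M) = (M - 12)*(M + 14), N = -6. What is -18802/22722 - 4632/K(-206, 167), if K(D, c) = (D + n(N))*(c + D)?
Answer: -4308281/3692325 ≈ -1.1668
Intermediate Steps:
n(M) = (-12 + M)*(14 + M)
K(D, c) = (-144 + D)*(D + c) (K(D, c) = (D + (-168 + (-6)**2 + 2*(-6)))*(c + D) = (D + (-168 + 36 - 12))*(D + c) = (D - 144)*(D + c) = (-144 + D)*(D + c))
-18802/22722 - 4632/K(-206, 167) = -18802/22722 - 4632/((-206)**2 - 144*(-206) - 144*167 - 206*167) = -18802*1/22722 - 4632/(42436 + 29664 - 24048 - 34402) = -1343/1623 - 4632/13650 = -1343/1623 - 4632*1/13650 = -1343/1623 - 772/2275 = -4308281/3692325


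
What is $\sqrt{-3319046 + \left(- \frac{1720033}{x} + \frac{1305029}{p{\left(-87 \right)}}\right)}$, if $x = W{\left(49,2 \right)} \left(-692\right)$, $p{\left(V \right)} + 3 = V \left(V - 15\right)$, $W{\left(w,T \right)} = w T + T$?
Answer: $\frac{i \sqrt{3126713762010905887731}}{30693660} \approx 1821.8 i$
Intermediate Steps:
$W{\left(w,T \right)} = T + T w$ ($W{\left(w,T \right)} = T w + T = T + T w$)
$p{\left(V \right)} = -3 + V \left(-15 + V\right)$ ($p{\left(V \right)} = -3 + V \left(V - 15\right) = -3 + V \left(-15 + V\right)$)
$x = -69200$ ($x = 2 \left(1 + 49\right) \left(-692\right) = 2 \cdot 50 \left(-692\right) = 100 \left(-692\right) = -69200$)
$\sqrt{-3319046 + \left(- \frac{1720033}{x} + \frac{1305029}{p{\left(-87 \right)}}\right)} = \sqrt{-3319046 - \left(- \frac{1720033}{69200} - \frac{1305029}{-3 + \left(-87\right)^{2} - -1305}\right)} = \sqrt{-3319046 - \left(- \frac{1720033}{69200} - \frac{1305029}{-3 + 7569 + 1305}\right)} = \sqrt{-3319046 + \left(\frac{1720033}{69200} + \frac{1305029}{8871}\right)} = \sqrt{-3319046 + \frac{105566419543}{613873200}} = \sqrt{- \frac{2037367822547657}{613873200}} = \frac{i \sqrt{3126713762010905887731}}{30693660}$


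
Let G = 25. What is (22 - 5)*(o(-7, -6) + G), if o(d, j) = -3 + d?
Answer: 255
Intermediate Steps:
(22 - 5)*(o(-7, -6) + G) = (22 - 5)*((-3 - 7) + 25) = 17*(-10 + 25) = 17*15 = 255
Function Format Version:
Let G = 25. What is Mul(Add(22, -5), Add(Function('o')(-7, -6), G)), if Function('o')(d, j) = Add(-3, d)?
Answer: 255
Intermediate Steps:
Mul(Add(22, -5), Add(Function('o')(-7, -6), G)) = Mul(Add(22, -5), Add(Add(-3, -7), 25)) = Mul(17, Add(-10, 25)) = Mul(17, 15) = 255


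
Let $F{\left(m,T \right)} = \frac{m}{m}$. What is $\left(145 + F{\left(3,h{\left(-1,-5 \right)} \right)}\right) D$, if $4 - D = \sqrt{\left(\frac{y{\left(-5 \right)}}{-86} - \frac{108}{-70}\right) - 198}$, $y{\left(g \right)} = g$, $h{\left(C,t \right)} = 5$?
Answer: $584 - \frac{73 i \sqrt{1779394610}}{1505} \approx 584.0 - 2046.1 i$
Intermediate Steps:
$F{\left(m,T \right)} = 1$
$D = 4 - \frac{i \sqrt{1779394610}}{3010}$ ($D = 4 - \sqrt{\left(- \frac{5}{-86} - \frac{108}{-70}\right) - 198} = 4 - \sqrt{\left(\left(-5\right) \left(- \frac{1}{86}\right) - - \frac{54}{35}\right) - 198} = 4 - \sqrt{\left(\frac{5}{86} + \frac{54}{35}\right) - 198} = 4 - \sqrt{\frac{4819}{3010} - 198} = 4 - \sqrt{- \frac{591161}{3010}} = 4 - \frac{i \sqrt{1779394610}}{3010} \approx 4.0 - 14.014 i$)
$\left(145 + F{\left(3,h{\left(-1,-5 \right)} \right)}\right) D = \left(145 + 1\right) \left(4 - \frac{i \sqrt{1779394610}}{3010}\right) = 146 \left(4 - \frac{i \sqrt{1779394610}}{3010}\right) = 584 - \frac{73 i \sqrt{1779394610}}{1505}$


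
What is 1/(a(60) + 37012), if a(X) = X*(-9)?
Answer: 1/36472 ≈ 2.7418e-5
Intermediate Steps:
a(X) = -9*X
1/(a(60) + 37012) = 1/(-9*60 + 37012) = 1/(-540 + 37012) = 1/36472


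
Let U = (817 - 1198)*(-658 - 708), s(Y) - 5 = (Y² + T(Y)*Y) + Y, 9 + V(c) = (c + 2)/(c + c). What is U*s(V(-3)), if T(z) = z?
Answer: 237670340/3 ≈ 7.9223e+7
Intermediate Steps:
V(c) = -9 + (2 + c)/(2*c) (V(c) = -9 + (c + 2)/(c + c) = -9 + (2 + c)/((2*c)) = -9 + (2 + c)*(1/(2*c)) = -9 + (2 + c)/(2*c))
s(Y) = 5 + Y + 2*Y² (s(Y) = 5 + ((Y² + Y*Y) + Y) = 5 + ((Y² + Y²) + Y) = 5 + (2*Y² + Y) = 5 + (Y + 2*Y²) = 5 + Y + 2*Y²)
U = 520446 (U = -381*(-1366) = 520446)
U*s(V(-3)) = 520446*(5 + (-17/2 + 1/(-3)) + 2*(-17/2 + 1/(-3))²) = 520446*(5 + (-17/2 - ⅓) + 2*(-17/2 - ⅓)²) = 520446*(5 - 53/6 + 2*(-53/6)²) = 520446*(5 - 53/6 + 2*(2809/36)) = 520446*(5 - 53/6 + 2809/18) = 520446*(1370/9) = 237670340/3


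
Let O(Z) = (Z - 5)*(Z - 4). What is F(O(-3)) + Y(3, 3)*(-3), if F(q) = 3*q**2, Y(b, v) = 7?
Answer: 9387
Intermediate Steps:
O(Z) = (-5 + Z)*(-4 + Z)
F(O(-3)) + Y(3, 3)*(-3) = 3*(20 + (-3)**2 - 9*(-3))**2 + 7*(-3) = 3*(20 + 9 + 27)**2 - 21 = 3*56**2 - 21 = 3*3136 - 21 = 9408 - 21 = 9387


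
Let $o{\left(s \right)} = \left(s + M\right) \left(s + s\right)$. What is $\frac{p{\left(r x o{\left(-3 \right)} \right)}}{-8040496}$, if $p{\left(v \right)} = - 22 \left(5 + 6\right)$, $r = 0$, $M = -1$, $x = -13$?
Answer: $\frac{121}{4020248} \approx 3.0098 \cdot 10^{-5}$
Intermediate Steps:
$o{\left(s \right)} = 2 s \left(-1 + s\right)$ ($o{\left(s \right)} = \left(s - 1\right) \left(s + s\right) = \left(-1 + s\right) 2 s = 2 s \left(-1 + s\right)$)
$p{\left(v \right)} = -242$ ($p{\left(v \right)} = \left(-22\right) 11 = -242$)
$\frac{p{\left(r x o{\left(-3 \right)} \right)}}{-8040496} = - \frac{242}{-8040496} = \left(-242\right) \left(- \frac{1}{8040496}\right) = \frac{121}{4020248}$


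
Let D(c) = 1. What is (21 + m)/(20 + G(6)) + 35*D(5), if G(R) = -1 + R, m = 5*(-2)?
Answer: 886/25 ≈ 35.440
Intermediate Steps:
m = -10
(21 + m)/(20 + G(6)) + 35*D(5) = (21 - 10)/(20 + (-1 + 6)) + 35*1 = 11/(20 + 5) + 35 = 11/25 + 35 = 886/25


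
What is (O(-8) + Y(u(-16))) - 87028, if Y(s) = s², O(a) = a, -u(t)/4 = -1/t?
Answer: -1392575/16 ≈ -87036.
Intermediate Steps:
u(t) = 4/t (u(t) = -(-4)/t = 4/t)
(O(-8) + Y(u(-16))) - 87028 = (-8 + (4/(-16))²) - 87028 = (-8 + (4*(-1/16))²) - 87028 = (-8 + (-¼)²) - 87028 = (-8 + 1/16) - 87028 = -127/16 - 87028 = -1392575/16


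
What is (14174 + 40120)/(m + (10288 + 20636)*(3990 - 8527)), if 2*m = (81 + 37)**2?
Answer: -27147/70147613 ≈ -0.00038700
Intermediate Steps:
m = 6962 (m = (81 + 37)**2/2 = (1/2)*118**2 = (1/2)*13924 = 6962)
(14174 + 40120)/(m + (10288 + 20636)*(3990 - 8527)) = (14174 + 40120)/(6962 + (10288 + 20636)*(3990 - 8527)) = 54294/(6962 + 30924*(-4537)) = 54294/(6962 - 140302188) = 54294/(-140295226) = 54294*(-1/140295226) = -27147/70147613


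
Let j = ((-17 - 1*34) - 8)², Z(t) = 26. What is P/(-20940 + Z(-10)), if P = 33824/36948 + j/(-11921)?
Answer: -68649979/2302929989178 ≈ -2.9810e-5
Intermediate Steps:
j = 3481 (j = ((-17 - 34) - 8)² = (-51 - 8)² = (-59)² = 3481)
P = 68649979/110114277 (P = 33824/36948 + 3481/(-11921) = 33824*(1/36948) + 3481*(-1/11921) = 8456/9237 - 3481/11921 = 68649979/110114277 ≈ 0.62344)
P/(-20940 + Z(-10)) = 68649979/(110114277*(-20940 + 26)) = (68649979/110114277)/(-20914) = (68649979/110114277)*(-1/20914) = -68649979/2302929989178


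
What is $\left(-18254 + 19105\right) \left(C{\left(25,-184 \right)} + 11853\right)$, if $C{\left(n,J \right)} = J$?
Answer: $9930319$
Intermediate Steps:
$\left(-18254 + 19105\right) \left(C{\left(25,-184 \right)} + 11853\right) = \left(-18254 + 19105\right) \left(-184 + 11853\right) = 851 \cdot 11669 = 9930319$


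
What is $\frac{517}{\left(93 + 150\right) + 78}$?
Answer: $\frac{517}{321} \approx 1.6106$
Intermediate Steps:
$\frac{517}{\left(93 + 150\right) + 78} = \frac{517}{243 + 78} = \frac{517}{321}$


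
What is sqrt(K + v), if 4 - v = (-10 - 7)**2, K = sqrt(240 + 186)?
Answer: sqrt(-285 + sqrt(426)) ≈ 16.259*I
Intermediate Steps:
K = sqrt(426) ≈ 20.640
v = -285 (v = 4 - (-10 - 7)**2 = 4 - 1*(-17)**2 = 4 - 1*289 = 4 - 289 = -285)
sqrt(K + v) = sqrt(sqrt(426) - 285) = sqrt(-285 + sqrt(426))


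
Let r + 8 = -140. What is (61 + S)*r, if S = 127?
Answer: -27824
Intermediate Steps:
r = -148 (r = -8 - 140 = -148)
(61 + S)*r = (61 + 127)*(-148) = 188*(-148) = -27824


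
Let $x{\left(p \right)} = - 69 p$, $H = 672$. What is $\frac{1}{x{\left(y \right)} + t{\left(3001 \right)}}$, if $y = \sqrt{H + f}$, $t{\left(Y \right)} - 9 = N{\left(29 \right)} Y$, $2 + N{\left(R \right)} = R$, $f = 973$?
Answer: $\frac{9004}{728777939} + \frac{23 \sqrt{1645}}{2186333817} \approx 1.2782 \cdot 10^{-5}$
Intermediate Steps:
$N{\left(R \right)} = -2 + R$
$t{\left(Y \right)} = 9 + 27 Y$ ($t{\left(Y \right)} = 9 + \left(-2 + 29\right) Y = 9 + 27 Y$)
$y = \sqrt{1645}$ ($y = \sqrt{672 + 973} = \sqrt{1645} \approx 40.559$)
$\frac{1}{x{\left(y \right)} + t{\left(3001 \right)}} = \frac{1}{- 69 \sqrt{1645} + \left(9 + 27 \cdot 3001\right)} = \frac{1}{- 69 \sqrt{1645} + \left(9 + 81027\right)} = \frac{1}{- 69 \sqrt{1645} + 81036} = \frac{1}{81036 - 69 \sqrt{1645}}$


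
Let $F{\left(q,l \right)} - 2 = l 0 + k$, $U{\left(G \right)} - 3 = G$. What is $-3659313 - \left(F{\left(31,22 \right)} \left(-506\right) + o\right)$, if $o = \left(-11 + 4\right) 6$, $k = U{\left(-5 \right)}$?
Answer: $-3659271$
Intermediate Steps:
$U{\left(G \right)} = 3 + G$
$k = -2$ ($k = 3 - 5 = -2$)
$F{\left(q,l \right)} = 0$ ($F{\left(q,l \right)} = 2 + \left(l 0 - 2\right) = 2 + \left(0 - 2\right) = 2 - 2 = 0$)
$o = -42$ ($o = \left(-7\right) 6 = -42$)
$-3659313 - \left(F{\left(31,22 \right)} \left(-506\right) + o\right) = -3659313 - \left(0 \left(-506\right) - 42\right) = -3659313 - \left(0 - 42\right) = -3659313 - -42 = -3659313 + 42 = -3659271$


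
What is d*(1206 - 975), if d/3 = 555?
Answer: 384615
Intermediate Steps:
d = 1665 (d = 3*555 = 1665)
d*(1206 - 975) = 1665*(1206 - 975) = 1665*231 = 384615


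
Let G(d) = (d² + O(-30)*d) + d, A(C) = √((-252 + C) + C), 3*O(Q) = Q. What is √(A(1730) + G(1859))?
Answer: √(3439150 + 2*√802) ≈ 1854.5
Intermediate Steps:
O(Q) = Q/3
A(C) = √(-252 + 2*C)
G(d) = d² - 9*d (G(d) = (d² + ((⅓)*(-30))*d) + d = (d² - 10*d) + d = d² - 9*d)
√(A(1730) + G(1859)) = √(√(-252 + 2*1730) + 1859*(-9 + 1859)) = √(√(-252 + 3460) + 1859*1850) = √(√3208 + 3439150) = √(2*√802 + 3439150) = √(3439150 + 2*√802)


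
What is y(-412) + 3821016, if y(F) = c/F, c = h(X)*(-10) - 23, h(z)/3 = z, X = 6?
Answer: 1574258795/412 ≈ 3.8210e+6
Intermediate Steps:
h(z) = 3*z
c = -203 (c = (3*6)*(-10) - 23 = 18*(-10) - 23 = -180 - 23 = -203)
y(F) = -203/F
y(-412) + 3821016 = -203/(-412) + 3821016 = -203*(-1/412) + 3821016 = 203/412 + 3821016 = 1574258795/412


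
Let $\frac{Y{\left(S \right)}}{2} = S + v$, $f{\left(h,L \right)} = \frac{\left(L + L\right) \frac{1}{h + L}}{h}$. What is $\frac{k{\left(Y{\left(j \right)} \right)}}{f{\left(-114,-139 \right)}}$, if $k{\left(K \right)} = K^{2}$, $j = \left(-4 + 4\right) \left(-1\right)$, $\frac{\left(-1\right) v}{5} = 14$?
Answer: $- \frac{282651600}{139} \approx -2.0335 \cdot 10^{6}$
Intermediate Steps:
$v = -70$ ($v = \left(-5\right) 14 = -70$)
$j = 0$ ($j = 0 \left(-1\right) = 0$)
$f{\left(h,L \right)} = \frac{2 L}{h \left(L + h\right)}$ ($f{\left(h,L \right)} = \frac{2 L \frac{1}{L + h}}{h} = \frac{2 L}{h \left(L + h\right)}$)
$Y{\left(S \right)} = -140 + 2 S$ ($Y{\left(S \right)} = 2 \left(S - 70\right) = 2 \left(-70 + S\right) = -140 + 2 S$)
$\frac{k{\left(Y{\left(j \right)} \right)}}{f{\left(-114,-139 \right)}} = \frac{\left(-140 + 2 \cdot 0\right)^{2}}{2 \left(-139\right) \frac{1}{-114} \frac{1}{-139 - 114}} = \frac{\left(-140 + 0\right)^{2}}{2 \left(-139\right) \left(- \frac{1}{114}\right) \frac{1}{-253}} = \frac{\left(-140\right)^{2}}{2 \left(-139\right) \left(- \frac{1}{114}\right) \left(- \frac{1}{253}\right)} = \frac{19600}{- \frac{139}{14421}} = 19600 \left(- \frac{14421}{139}\right) = - \frac{282651600}{139}$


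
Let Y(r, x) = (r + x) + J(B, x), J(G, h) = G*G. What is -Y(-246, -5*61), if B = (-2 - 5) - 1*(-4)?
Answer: 542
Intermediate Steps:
B = -3 (B = -7 + 4 = -3)
J(G, h) = G²
Y(r, x) = 9 + r + x (Y(r, x) = (r + x) + (-3)² = (r + x) + 9 = 9 + r + x)
-Y(-246, -5*61) = -(9 - 246 - 5*61) = -(9 - 246 - 305) = -1*(-542) = 542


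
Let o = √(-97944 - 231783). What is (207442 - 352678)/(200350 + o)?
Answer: -29098032600/40140452227 + 145236*I*√329727/40140452227 ≈ -0.72491 + 0.0020776*I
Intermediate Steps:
o = I*√329727 (o = √(-329727) = I*√329727 ≈ 574.22*I)
(207442 - 352678)/(200350 + o) = (207442 - 352678)/(200350 + I*√329727) = -145236/(200350 + I*√329727)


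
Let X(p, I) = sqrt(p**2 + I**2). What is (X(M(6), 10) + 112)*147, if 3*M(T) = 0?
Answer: 17934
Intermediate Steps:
M(T) = 0 (M(T) = (1/3)*0 = 0)
X(p, I) = sqrt(I**2 + p**2)
(X(M(6), 10) + 112)*147 = (sqrt(10**2 + 0**2) + 112)*147 = (sqrt(100 + 0) + 112)*147 = (sqrt(100) + 112)*147 = (10 + 112)*147 = 122*147 = 17934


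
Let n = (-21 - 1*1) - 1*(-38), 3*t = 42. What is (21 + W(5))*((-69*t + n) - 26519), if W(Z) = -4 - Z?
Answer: -329628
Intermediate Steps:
t = 14 (t = (⅓)*42 = 14)
n = 16 (n = (-21 - 1) + 38 = -22 + 38 = 16)
(21 + W(5))*((-69*t + n) - 26519) = (21 + (-4 - 1*5))*((-69*14 + 16) - 26519) = (21 + (-4 - 5))*((-966 + 16) - 26519) = (21 - 9)*(-950 - 26519) = 12*(-27469) = -329628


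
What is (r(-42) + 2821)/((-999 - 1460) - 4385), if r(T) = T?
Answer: -2779/6844 ≈ -0.40605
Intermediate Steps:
(r(-42) + 2821)/((-999 - 1460) - 4385) = (-42 + 2821)/((-999 - 1460) - 4385) = 2779/(-2459 - 4385) = 2779/(-6844) = 2779*(-1/6844) = -2779/6844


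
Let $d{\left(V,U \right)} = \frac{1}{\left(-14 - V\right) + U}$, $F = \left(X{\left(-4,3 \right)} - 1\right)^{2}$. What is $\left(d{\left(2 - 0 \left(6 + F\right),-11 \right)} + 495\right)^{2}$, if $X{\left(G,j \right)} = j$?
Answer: $\frac{178596496}{729} \approx 2.4499 \cdot 10^{5}$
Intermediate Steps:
$F = 4$ ($F = \left(3 - 1\right)^{2} = 2^{2} = 4$)
$d{\left(V,U \right)} = \frac{1}{-14 + U - V}$
$\left(d{\left(2 - 0 \left(6 + F\right),-11 \right)} + 495\right)^{2} = \left(\frac{1}{-14 - 11 - \left(2 - 0 \left(6 + 4\right)\right)} + 495\right)^{2} = \left(\frac{1}{-14 - 11 - \left(2 - 0 \cdot 10\right)} + 495\right)^{2} = \left(\frac{1}{-14 - 11 - \left(2 - 0\right)} + 495\right)^{2} = \left(\frac{1}{-14 - 11 - \left(2 + 0\right)} + 495\right)^{2} = \left(\frac{1}{-14 - 11 - 2} + 495\right)^{2} = \left(\frac{1}{-27} + 495\right)^{2} = \left(- \frac{1}{27} + 495\right)^{2} = \left(\frac{13364}{27}\right)^{2} = \frac{178596496}{729}$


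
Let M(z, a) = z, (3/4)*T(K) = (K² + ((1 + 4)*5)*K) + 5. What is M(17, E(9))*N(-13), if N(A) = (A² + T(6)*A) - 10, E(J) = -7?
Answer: -160735/3 ≈ -53578.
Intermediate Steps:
T(K) = 20/3 + 4*K²/3 + 100*K/3 (T(K) = 4*((K² + ((1 + 4)*5)*K) + 5)/3 = 4*((K² + (5*5)*K) + 5)/3 = 4*((K² + 25*K) + 5)/3 = 4*(5 + K² + 25*K)/3 = 20/3 + 4*K²/3 + 100*K/3)
N(A) = -10 + A² + 764*A/3 (N(A) = (A² + (20/3 + (4/3)*6² + (100/3)*6)*A) - 10 = (A² + (20/3 + (4/3)*36 + 200)*A) - 10 = (A² + (20/3 + 48 + 200)*A) - 10 = (A² + 764*A/3) - 10 = -10 + A² + 764*A/3)
M(17, E(9))*N(-13) = 17*(-10 + (-13)² + (764/3)*(-13)) = 17*(-10 + 169 - 9932/3) = 17*(-9455/3) = -160735/3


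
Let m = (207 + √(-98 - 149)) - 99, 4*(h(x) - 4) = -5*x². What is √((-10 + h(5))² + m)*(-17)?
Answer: -17*√(23929 + 16*I*√247)/4 ≈ -657.44 - 3.4543*I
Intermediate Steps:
h(x) = 4 - 5*x²/4 (h(x) = 4 + (-5*x²)/4 = 4 - 5*x²/4)
m = 108 + I*√247 (m = (207 + √(-247)) - 99 = (207 + I*√247) - 99 = 108 + I*√247 ≈ 108.0 + 15.716*I)
√((-10 + h(5))² + m)*(-17) = √((-10 + (4 - 5/4*5²))² + (108 + I*√247))*(-17) = √((-10 + (4 - 5/4*25))² + (108 + I*√247))*(-17) = √((-10 + (4 - 125/4))² + (108 + I*√247))*(-17) = √((-10 - 109/4)² + (108 + I*√247))*(-17) = √((-149/4)² + (108 + I*√247))*(-17) = √(22201/16 + (108 + I*√247))*(-17) = √(23929/16 + I*√247)*(-17) = -17*√(23929/16 + I*√247)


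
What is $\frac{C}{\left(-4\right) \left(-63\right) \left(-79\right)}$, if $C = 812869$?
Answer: $- \frac{812869}{19908} \approx -40.831$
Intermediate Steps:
$\frac{C}{\left(-4\right) \left(-63\right) \left(-79\right)} = \frac{812869}{\left(-4\right) \left(-63\right) \left(-79\right)} = \frac{812869}{252 \left(-79\right)} = \frac{812869}{-19908} = 812869 \left(- \frac{1}{19908}\right) = - \frac{812869}{19908}$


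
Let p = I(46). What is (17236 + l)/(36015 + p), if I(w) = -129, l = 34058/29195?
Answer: 251619539/523845885 ≈ 0.48033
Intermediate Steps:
l = 34058/29195 (l = 34058*(1/29195) = 34058/29195 ≈ 1.1666)
p = -129
(17236 + l)/(36015 + p) = (17236 + 34058/29195)/(36015 - 129) = (503239078/29195)/35886 = (503239078/29195)*(1/35886) = 251619539/523845885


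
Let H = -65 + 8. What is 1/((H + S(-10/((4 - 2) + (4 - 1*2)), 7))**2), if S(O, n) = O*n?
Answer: 4/22201 ≈ 0.00018017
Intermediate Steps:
H = -57
1/((H + S(-10/((4 - 2) + (4 - 1*2)), 7))**2) = 1/((-57 - 10/((4 - 2) + (4 - 1*2))*7)**2) = 1/((-57 - 10/(2 + (4 - 2))*7)**2) = 1/((-57 - 10/(2 + 2)*7)**2) = 1/((-57 - 10/4*7)**2) = 1/((-57 - 10*1/4*7)**2) = 1/((-57 - 5/2*7)**2) = 1/((-57 - 35/2)**2) = 1/((-149/2)**2) = 1/(22201/4) = 4/22201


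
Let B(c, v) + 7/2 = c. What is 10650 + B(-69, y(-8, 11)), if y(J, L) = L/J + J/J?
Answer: 21155/2 ≈ 10578.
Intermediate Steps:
y(J, L) = 1 + L/J (y(J, L) = L/J + 1 = 1 + L/J)
B(c, v) = -7/2 + c
10650 + B(-69, y(-8, 11)) = 10650 + (-7/2 - 69) = 10650 - 145/2 = 21155/2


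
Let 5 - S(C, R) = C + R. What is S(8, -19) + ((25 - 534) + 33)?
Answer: -460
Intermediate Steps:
S(C, R) = 5 - C - R (S(C, R) = 5 - (C + R) = 5 + (-C - R) = 5 - C - R)
S(8, -19) + ((25 - 534) + 33) = (5 - 1*8 - 1*(-19)) + ((25 - 534) + 33) = (5 - 8 + 19) + (-509 + 33) = 16 - 476 = -460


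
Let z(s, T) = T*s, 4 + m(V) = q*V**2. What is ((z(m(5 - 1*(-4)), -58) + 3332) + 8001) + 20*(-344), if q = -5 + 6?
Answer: -13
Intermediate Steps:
q = 1
m(V) = -4 + V**2 (m(V) = -4 + 1*V**2 = -4 + V**2)
((z(m(5 - 1*(-4)), -58) + 3332) + 8001) + 20*(-344) = ((-58*(-4 + (5 - 1*(-4))**2) + 3332) + 8001) + 20*(-344) = ((-58*(-4 + (5 + 4)**2) + 3332) + 8001) - 6880 = ((-58*(-4 + 9**2) + 3332) + 8001) - 6880 = ((-58*(-4 + 81) + 3332) + 8001) - 6880 = ((-58*77 + 3332) + 8001) - 6880 = ((-4466 + 3332) + 8001) - 6880 = (-1134 + 8001) - 6880 = 6867 - 6880 = -13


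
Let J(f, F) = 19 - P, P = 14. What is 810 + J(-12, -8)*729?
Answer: 4455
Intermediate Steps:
J(f, F) = 5 (J(f, F) = 19 - 1*14 = 19 - 14 = 5)
810 + J(-12, -8)*729 = 810 + 5*729 = 810 + 3645 = 4455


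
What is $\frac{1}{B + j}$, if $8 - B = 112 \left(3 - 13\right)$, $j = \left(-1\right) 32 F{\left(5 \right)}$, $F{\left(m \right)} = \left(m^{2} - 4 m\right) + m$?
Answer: $\frac{1}{808} \approx 0.0012376$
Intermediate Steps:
$F{\left(m \right)} = m^{2} - 3 m$
$j = -320$ ($j = \left(-1\right) 32 \cdot 5 \left(-3 + 5\right) = - 32 \cdot 5 \cdot 2 = \left(-32\right) 10 = -320$)
$B = 1128$ ($B = 8 - 112 \left(3 - 13\right) = 8 - 112 \left(-10\right) = 8 - -1120 = 8 + 1120 = 1128$)
$\frac{1}{B + j} = \frac{1}{1128 - 320} = \frac{1}{808}$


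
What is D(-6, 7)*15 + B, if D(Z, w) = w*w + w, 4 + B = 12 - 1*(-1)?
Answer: 849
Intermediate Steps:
B = 9 (B = -4 + (12 - 1*(-1)) = -4 + (12 + 1) = -4 + 13 = 9)
D(Z, w) = w + w² (D(Z, w) = w² + w = w + w²)
D(-6, 7)*15 + B = (7*(1 + 7))*15 + 9 = (7*8)*15 + 9 = 56*15 + 9 = 840 + 9 = 849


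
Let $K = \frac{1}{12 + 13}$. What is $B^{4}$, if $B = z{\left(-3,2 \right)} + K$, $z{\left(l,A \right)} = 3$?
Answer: $\frac{33362176}{390625} \approx 85.407$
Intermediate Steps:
$K = \frac{1}{25} \approx 0.04$
$B = \frac{76}{25}$ ($B = 3 + \frac{1}{25} = \frac{76}{25} \approx 3.04$)
$B^{4} = \left(\frac{76}{25}\right)^{4} = \frac{33362176}{390625}$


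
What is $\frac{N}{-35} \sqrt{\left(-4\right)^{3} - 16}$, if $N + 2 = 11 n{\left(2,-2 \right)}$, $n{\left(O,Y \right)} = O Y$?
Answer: $\frac{184 i \sqrt{5}}{35} \approx 11.755 i$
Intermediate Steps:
$N = -46$ ($N = -2 + 11 \cdot 2 \left(-2\right) = -2 + 11 \left(-4\right) = -2 - 44 = -46$)
$\frac{N}{-35} \sqrt{\left(-4\right)^{3} - 16} = - \frac{46}{-35} \sqrt{\left(-4\right)^{3} - 16} = \left(-46\right) \left(- \frac{1}{35}\right) \sqrt{-64 - 16} = \frac{46 \sqrt{-80}}{35} = \frac{46 \cdot 4 i \sqrt{5}}{35} = \frac{184 i \sqrt{5}}{35}$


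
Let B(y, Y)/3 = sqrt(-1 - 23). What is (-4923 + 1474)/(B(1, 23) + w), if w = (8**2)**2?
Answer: -1765888/2097179 + 10347*I*sqrt(6)/8388716 ≈ -0.84203 + 0.0030213*I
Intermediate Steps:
B(y, Y) = 6*I*sqrt(6) (B(y, Y) = 3*sqrt(-1 - 23) = 3*sqrt(-24) = 3*(2*I*sqrt(6)) = 6*I*sqrt(6))
w = 4096 (w = 64**2 = 4096)
(-4923 + 1474)/(B(1, 23) + w) = (-4923 + 1474)/(6*I*sqrt(6) + 4096) = -3449/(4096 + 6*I*sqrt(6))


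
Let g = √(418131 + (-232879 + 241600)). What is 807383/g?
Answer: 807383*√11857/71142 ≈ 1235.8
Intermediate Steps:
g = 6*√11857 (g = √(418131 + 8721) = √426852 = 6*√11857 ≈ 653.34)
807383/g = 807383/((6*√11857)) = 807383*(√11857/71142) = 807383*√11857/71142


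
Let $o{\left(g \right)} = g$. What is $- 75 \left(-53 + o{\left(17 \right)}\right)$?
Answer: $2700$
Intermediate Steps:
$- 75 \left(-53 + o{\left(17 \right)}\right) = - 75 \left(-53 + 17\right) = \left(-75\right) \left(-36\right) = 2700$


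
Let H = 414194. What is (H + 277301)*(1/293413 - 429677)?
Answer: -87178723006312000/293413 ≈ -2.9712e+11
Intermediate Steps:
(H + 277301)*(1/293413 - 429677) = (414194 + 277301)*(1/293413 - 429677) = 691495*(1/293413 - 429677) = 691495*(-126072817600/293413) = -87178723006312000/293413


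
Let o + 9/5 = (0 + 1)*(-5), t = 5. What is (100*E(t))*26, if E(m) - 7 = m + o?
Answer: 13520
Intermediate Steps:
o = -34/5 (o = -9/5 + (0 + 1)*(-5) = -9/5 + 1*(-5) = -9/5 - 5 = -34/5 ≈ -6.8000)
E(m) = ⅕ + m (E(m) = 7 + (m - 34/5) = 7 + (-34/5 + m) = ⅕ + m)
(100*E(t))*26 = (100*(⅕ + 5))*26 = (100*(26/5))*26 = 520*26 = 13520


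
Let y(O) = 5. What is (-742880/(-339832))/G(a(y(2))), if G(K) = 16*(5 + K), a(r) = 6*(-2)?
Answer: -23215/1189412 ≈ -0.019518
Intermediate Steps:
a(r) = -12
G(K) = 80 + 16*K
(-742880/(-339832))/G(a(y(2))) = (-742880/(-339832))/(80 + 16*(-12)) = (-742880*(-1/339832))/(80 - 192) = (92860/42479)/(-112) = (92860/42479)*(-1/112) = -23215/1189412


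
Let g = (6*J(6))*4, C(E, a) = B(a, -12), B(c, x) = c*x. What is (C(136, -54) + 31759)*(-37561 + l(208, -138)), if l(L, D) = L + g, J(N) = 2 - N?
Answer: -1213609743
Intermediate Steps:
C(E, a) = -12*a (C(E, a) = a*(-12) = -12*a)
g = -96 (g = (6*(2 - 1*6))*4 = (6*(2 - 6))*4 = (6*(-4))*4 = -24*4 = -96)
l(L, D) = -96 + L (l(L, D) = L - 96 = -96 + L)
(C(136, -54) + 31759)*(-37561 + l(208, -138)) = (-12*(-54) + 31759)*(-37561 + (-96 + 208)) = (648 + 31759)*(-37561 + 112) = 32407*(-37449) = -1213609743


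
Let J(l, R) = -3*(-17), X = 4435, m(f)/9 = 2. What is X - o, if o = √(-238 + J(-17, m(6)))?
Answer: 4435 - I*√187 ≈ 4435.0 - 13.675*I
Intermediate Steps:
m(f) = 18 (m(f) = 9*2 = 18)
J(l, R) = 51
o = I*√187 (o = √(-238 + 51) = √(-187) = I*√187 ≈ 13.675*I)
X - o = 4435 - I*√187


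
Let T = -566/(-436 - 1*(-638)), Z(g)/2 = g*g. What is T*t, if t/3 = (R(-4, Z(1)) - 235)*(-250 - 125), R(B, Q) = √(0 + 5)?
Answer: -74818125/101 + 318375*√5/101 ≈ -7.3373e+5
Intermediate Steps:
Z(g) = 2*g² (Z(g) = 2*(g*g) = 2*g²)
T = -283/101 (T = -566/(-436 + 638) = -566/202 = -566*1/202 = -283/101 ≈ -2.8020)
R(B, Q) = √5
t = 264375 - 1125*√5 (t = 3*((√5 - 235)*(-250 - 125)) = 3*((-235 + √5)*(-375)) = 3*(88125 - 375*√5) = 264375 - 1125*√5 ≈ 2.6186e+5)
T*t = -283*(264375 - 1125*√5)/101 = -74818125/101 + 318375*√5/101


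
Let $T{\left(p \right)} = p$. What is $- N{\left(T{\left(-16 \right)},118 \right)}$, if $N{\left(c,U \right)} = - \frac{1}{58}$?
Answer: $\frac{1}{58} \approx 0.017241$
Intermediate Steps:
$N{\left(c,U \right)} = - \frac{1}{58}$ ($N{\left(c,U \right)} = \left(-1\right) \frac{1}{58} = - \frac{1}{58}$)
$- N{\left(T{\left(-16 \right)},118 \right)} = \left(-1\right) \left(- \frac{1}{58}\right) = \frac{1}{58}$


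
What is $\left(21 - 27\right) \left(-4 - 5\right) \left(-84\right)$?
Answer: $-4536$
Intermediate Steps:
$\left(21 - 27\right) \left(-4 - 5\right) \left(-84\right) = \left(21 - 27\right) \left(-9\right) \left(-84\right) = \left(-6\right) \left(-9\right) \left(-84\right) = 54 \left(-84\right) = -4536$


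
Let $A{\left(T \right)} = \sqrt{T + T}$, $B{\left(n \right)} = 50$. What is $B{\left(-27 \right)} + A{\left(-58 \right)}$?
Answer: $50 + 2 i \sqrt{29} \approx 50.0 + 10.77 i$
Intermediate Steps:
$A{\left(T \right)} = \sqrt{2} \sqrt{T}$ ($A{\left(T \right)} = \sqrt{2 T} = \sqrt{2} \sqrt{T}$)
$B{\left(-27 \right)} + A{\left(-58 \right)} = 50 + \sqrt{2} \sqrt{-58} = 50 + \sqrt{2} i \sqrt{58} = 50 + 2 i \sqrt{29}$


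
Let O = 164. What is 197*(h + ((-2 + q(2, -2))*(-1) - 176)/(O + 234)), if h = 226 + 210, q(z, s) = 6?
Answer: 17074778/199 ≈ 85803.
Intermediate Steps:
h = 436
197*(h + ((-2 + q(2, -2))*(-1) - 176)/(O + 234)) = 197*(436 + ((-2 + 6)*(-1) - 176)/(164 + 234)) = 197*(436 + (4*(-1) - 176)/398) = 197*(436 + (-4 - 176)*(1/398)) = 197*(436 - 180*1/398) = 197*(436 - 90/199) = 197*(86674/199) = 17074778/199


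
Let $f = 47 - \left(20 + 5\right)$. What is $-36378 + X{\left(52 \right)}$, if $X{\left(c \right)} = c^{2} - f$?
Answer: $-33696$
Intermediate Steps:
$f = 22$ ($f = 47 - 25 = 22$)
$X{\left(c \right)} = -22 + c^{2}$ ($X{\left(c \right)} = c^{2} - 22 = -22 + c^{2}$)
$-36378 + X{\left(52 \right)} = -36378 - \left(22 - 52^{2}\right) = -36378 + \left(-22 + 2704\right) = -36378 + 2682 = -33696$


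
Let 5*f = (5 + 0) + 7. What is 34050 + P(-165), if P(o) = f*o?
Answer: 33654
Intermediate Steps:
f = 12/5 (f = ((5 + 0) + 7)/5 = (5 + 7)/5 = (1/5)*12 = 12/5 ≈ 2.4000)
P(o) = 12*o/5
34050 + P(-165) = 34050 + (12/5)*(-165) = 34050 - 396 = 33654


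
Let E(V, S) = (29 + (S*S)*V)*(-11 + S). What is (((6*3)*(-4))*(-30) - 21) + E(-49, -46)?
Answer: 5910474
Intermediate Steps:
E(V, S) = (-11 + S)*(29 + V*S**2) (E(V, S) = (29 + S**2*V)*(-11 + S) = (29 + V*S**2)*(-11 + S) = (-11 + S)*(29 + V*S**2))
(((6*3)*(-4))*(-30) - 21) + E(-49, -46) = (((6*3)*(-4))*(-30) - 21) + (-319 + 29*(-46) - 49*(-46)**3 - 11*(-49)*(-46)**2) = ((18*(-4))*(-30) - 21) + (-319 - 1334 - 49*(-97336) - 11*(-49)*2116) = (-72*(-30) - 21) + (-319 - 1334 + 4769464 + 1140524) = (2160 - 21) + 5908335 = 2139 + 5908335 = 5910474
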